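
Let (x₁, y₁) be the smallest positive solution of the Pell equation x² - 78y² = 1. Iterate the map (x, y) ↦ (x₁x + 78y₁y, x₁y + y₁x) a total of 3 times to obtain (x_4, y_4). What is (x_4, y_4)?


Step 1: Find the fundamental solution (x₁, y₁) of x² - 78y² = 1.
  Expand √78 as a continued fraction. a₀ = ⌊√78⌋ = 8; iterate m_{k+1} = d_k·a_k − m_k, d_{k+1} = (78 − m_{k+1}²)/d_k, a_{k+1} = ⌊(a₀ + m_{k+1})/d_{k+1}⌋ (starting m₀ = 0, d₀ = 1), with convergents p_k = a_k·p_{k-1} + p_{k-2}, q_k = a_k·q_{k-1} + q_{k-2} (p₋₁ = 1, q₋₁ = 0):
  k = 0: a₀ = 8; p₀/q₀ = 8/1; p₀² − 78·q₀² = 64 − 78 = -14.
  k = 1: m = 8, d = 14, a = ⌊(8 + 8)/14⌋ = 1; p/q = (1·8 + 1)/(1·1 + 0) = 9/1; p² − 78·q² = 81 − 78 = 3.
  k = 2: m = 6, d = 3, a = ⌊(8 + 6)/3⌋ = 4; p/q = (4·9 + 8)/(4·1 + 1) = 44/5; p² − 78·q² = 1936 − 1950 = -14.
  k = 3: m = 6, d = 14, a = ⌊(8 + 6)/14⌋ = 1; p/q = (1·44 + 9)/(1·5 + 1) = 53/6; p² − 78·q² = 2809 − 2808 = 1.
  The first convergent with p² − 78·q² = 1 gives the fundamental solution (x₁, y₁) = (53, 6).
Step 2: Apply the recurrence (x_{n+1}, y_{n+1}) = (x₁x_n + 78y₁y_n, x₁y_n + y₁x_n) repeatedly.
  From (x_1, y_1) = (53, 6): x_2 = 53·53 + 78·6·6 = 5617; y_2 = 53·6 + 6·53 = 636.
  From (x_2, y_2) = (5617, 636): x_3 = 53·5617 + 78·6·636 = 595349; y_3 = 53·636 + 6·5617 = 67410.
  From (x_3, y_3) = (595349, 67410): x_4 = 53·595349 + 78·6·67410 = 63101377; y_4 = 53·67410 + 6·595349 = 7144824.
Step 3: Verify x_4² - 78·y_4² = 3981783779296129 - 3981783779296128 = 1 (should be 1). ✓

(x_1, y_1) = (53, 6); (x_4, y_4) = (63101377, 7144824).


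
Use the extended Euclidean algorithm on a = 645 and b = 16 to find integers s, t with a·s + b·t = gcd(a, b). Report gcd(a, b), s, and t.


Euclidean algorithm on (645, 16) — divide until remainder is 0:
  645 = 40 · 16 + 5
  16 = 3 · 5 + 1
  5 = 5 · 1 + 0
gcd(645, 16) = 1.
Track Bezout coefficients alongside the remainders: start with r₀ = 645 = a·1 + b·0 (s = 1, t = 0) and r₁ = 16 = a·0 + b·1 (s = 0, t = 1); each new remainder r_{k+1} = r_{k-1} − q_k·r_k inherits s_{k+1} = s_{k-1} − q_k·s_k, t_{k+1} = t_{k-1} − q_k·t_k, so r_k = a·s_k + b·t_k at every step:
  q = 40: r = 5, s = 1 − 40·0 = 1, t = 0 − 40·1 = -40  (check: 645·1 + 16·(-40) = 5)
  q = 3: r = 1, s = 0 − 3·1 = -3, t = 1 − 3·(-40) = 121  (check: 645·(-3) + 16·121 = 1)
The row with r = 1 (the gcd) gives the Bezout coefficients s = -3, t = 121.
Result: 645 · (-3) + 16 · (121) = 1.

gcd(645, 16) = 1; s = -3, t = 121 (check: 645·(-3) + 16·121 = 1).


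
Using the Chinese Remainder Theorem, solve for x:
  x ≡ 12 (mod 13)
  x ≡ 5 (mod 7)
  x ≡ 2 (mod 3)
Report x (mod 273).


Moduli 13, 7, 3 are pairwise coprime; by CRT there is a unique solution modulo M = 13 · 7 · 3 = 273.
Solve pairwise, accumulating the modulus:
  Start with x ≡ 12 (mod 13).
  Combine with x ≡ 5 (mod 7): since gcd(13, 7) = 1, we get a unique residue mod 91.
    Write x = 12 + 13·t and substitute into x ≡ 5 (mod 7): 13·t ≡ 5 − 12 = -7 (mod 7).
    Reduce coefficients mod 7: 6·t ≡ 0 (mod 7).
    The inverse of 6 mod 7 is 6 (since 6·6 = 36 = 5·7 + 1), so t ≡ 6·0 = 0 ≡ 0 (mod 7).
    Then x = 12 + 13·0 = 12, valid modulo lcm(13, 7) = 91: x ≡ 12 (mod 91).
  Combine with x ≡ 2 (mod 3): since gcd(91, 3) = 1, we get a unique residue mod 273.
    Write x = 12 + 91·t and substitute into x ≡ 2 (mod 3): 91·t ≡ 2 − 12 = -10 (mod 3).
    Reduce coefficients mod 3: 1·t ≡ 2 (mod 3).
    So t ≡ 2 (mod 3).
    Then x = 12 + 91·2 = 194, valid modulo lcm(91, 3) = 273: x ≡ 194 (mod 273).
Verify: 194 mod 13 = 12 ✓, 194 mod 7 = 5 ✓, 194 mod 3 = 2 ✓.

x ≡ 194 (mod 273).


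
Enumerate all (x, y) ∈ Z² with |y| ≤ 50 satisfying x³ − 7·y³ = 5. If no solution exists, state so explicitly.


The equation is x³ - 7y³ = 5. For fixed y, x³ = 7·y³ + 5, so a solution requires the RHS to be a perfect cube.
Strategy: iterate y from -50 to 50, compute RHS = 7·y³ + 5, and check whether it is a (positive or negative) perfect cube.
Check small values of y:
  y = 0: RHS = 5 is not a perfect cube.
  y = 1: RHS = 12 is not a perfect cube.
  y = -1: RHS = -2 is not a perfect cube.
  y = 2: RHS = 61 is not a perfect cube.
  y = -2: RHS = -51 is not a perfect cube.
  y = 3: RHS = 194 is not a perfect cube.
  y = -3: RHS = -184 is not a perfect cube.
Continuing the search up to |y| = 50 finds no solutions either.
No (x, y) in the scanned range satisfies the equation.

No integer solutions with |y| ≤ 50.


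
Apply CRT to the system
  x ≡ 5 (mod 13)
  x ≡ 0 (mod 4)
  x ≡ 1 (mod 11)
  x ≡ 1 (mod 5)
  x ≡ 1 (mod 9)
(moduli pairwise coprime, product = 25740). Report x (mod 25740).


Product of moduli M = 13 · 4 · 11 · 5 · 9 = 25740.
Merge one congruence at a time:
  Start: x ≡ 5 (mod 13).
  Combine with x ≡ 0 (mod 4); new modulus lcm = 52.
    Write x = 5 + 13·t and substitute into x ≡ 0 (mod 4): 13·t ≡ 0 − 5 = -5 (mod 4).
    Reduce coefficients mod 4: 1·t ≡ 3 (mod 4).
    So t ≡ 3 (mod 4).
    Then x = 5 + 13·3 = 44, valid modulo lcm(13, 4) = 52: x ≡ 44 (mod 52).
  Combine with x ≡ 1 (mod 11); new modulus lcm = 572.
    Write x = 44 + 52·t and substitute into x ≡ 1 (mod 11): 52·t ≡ 1 − 44 = -43 (mod 11).
    Reduce coefficients mod 11: 8·t ≡ 1 (mod 11).
    The inverse of 8 mod 11 is 7 (since 8·7 = 56 = 5·11 + 1), so t ≡ 7·1 = 7 ≡ 7 (mod 11).
    Then x = 44 + 52·7 = 408, valid modulo lcm(52, 11) = 572: x ≡ 408 (mod 572).
  Combine with x ≡ 1 (mod 5); new modulus lcm = 2860.
    Write x = 408 + 572·t and substitute into x ≡ 1 (mod 5): 572·t ≡ 1 − 408 = -407 (mod 5).
    Reduce coefficients mod 5: 2·t ≡ 3 (mod 5).
    The inverse of 2 mod 5 is 3 (since 2·3 = 6 = 1·5 + 1), so t ≡ 3·3 = 9 ≡ 4 (mod 5).
    Then x = 408 + 572·4 = 2696, valid modulo lcm(572, 5) = 2860: x ≡ 2696 (mod 2860).
  Combine with x ≡ 1 (mod 9); new modulus lcm = 25740.
    Write x = 2696 + 2860·t and substitute into x ≡ 1 (mod 9): 2860·t ≡ 1 − 2696 = -2695 (mod 9).
    Reduce coefficients mod 9: 7·t ≡ 5 (mod 9).
    The inverse of 7 mod 9 is 4 (since 7·4 = 28 = 3·9 + 1), so t ≡ 4·5 = 20 ≡ 2 (mod 9).
    Then x = 2696 + 2860·2 = 8416, valid modulo lcm(2860, 9) = 25740: x ≡ 8416 (mod 25740).
Verify against each original: 8416 mod 13 = 5, 8416 mod 4 = 0, 8416 mod 11 = 1, 8416 mod 5 = 1, 8416 mod 9 = 1.

x ≡ 8416 (mod 25740).


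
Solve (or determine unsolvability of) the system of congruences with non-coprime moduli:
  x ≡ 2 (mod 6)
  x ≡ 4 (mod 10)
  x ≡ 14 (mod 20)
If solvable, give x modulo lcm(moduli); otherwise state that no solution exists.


Moduli 6, 10, 20 are not pairwise coprime, so CRT works modulo lcm(m_i) when all pairwise compatibility conditions hold.
Pairwise compatibility: gcd(m_i, m_j) must divide a_i - a_j for every pair.
Merge one congruence at a time:
  Start: x ≡ 2 (mod 6).
  Combine with x ≡ 4 (mod 10): gcd(6, 10) = 2; 4 - 2 = 2, which IS divisible by 2, so compatible.
    Write x = 2 + 6·t and substitute into x ≡ 4 (mod 10): 6·t ≡ 4 − 2 = 2 (mod 10).
    Divide the congruence (and modulus) by g = 2: 3·t ≡ 1 (mod 5).
    The inverse of 3 mod 5 is 2 (since 3·2 = 6 = 1·5 + 1), so t ≡ 2·1 = 2 ≡ 2 (mod 5).
    Then x = 2 + 6·2 = 14, valid modulo lcm(6, 10) = 30: x ≡ 14 (mod 30).
  Combine with x ≡ 14 (mod 20): gcd(30, 20) = 10; 14 - 14 = 0, which IS divisible by 10, so compatible.
    Write x = 14 + 30·t and substitute into x ≡ 14 (mod 20): 30·t ≡ 14 − 14 = 0 (mod 20).
    Divide the congruence (and modulus) by g = 10: 3·t ≡ 0 (mod 2).
    Reduce coefficients mod 2: 1·t ≡ 0 (mod 2).
    So t ≡ 0 (mod 2).
    Then x = 14 + 30·0 = 14, valid modulo lcm(30, 20) = 60: x ≡ 14 (mod 60).
Verify: 14 mod 6 = 2, 14 mod 10 = 4, 14 mod 20 = 14.

x ≡ 14 (mod 60).


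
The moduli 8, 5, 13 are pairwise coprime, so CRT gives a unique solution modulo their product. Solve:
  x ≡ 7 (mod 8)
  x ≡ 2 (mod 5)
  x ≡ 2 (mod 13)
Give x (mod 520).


Moduli 8, 5, 13 are pairwise coprime; by CRT there is a unique solution modulo M = 8 · 5 · 13 = 520.
Solve pairwise, accumulating the modulus:
  Start with x ≡ 7 (mod 8).
  Combine with x ≡ 2 (mod 5): since gcd(8, 5) = 1, we get a unique residue mod 40.
    Write x = 7 + 8·t and substitute into x ≡ 2 (mod 5): 8·t ≡ 2 − 7 = -5 (mod 5).
    Reduce coefficients mod 5: 3·t ≡ 0 (mod 5).
    The inverse of 3 mod 5 is 2 (since 3·2 = 6 = 1·5 + 1), so t ≡ 2·0 = 0 ≡ 0 (mod 5).
    Then x = 7 + 8·0 = 7, valid modulo lcm(8, 5) = 40: x ≡ 7 (mod 40).
  Combine with x ≡ 2 (mod 13): since gcd(40, 13) = 1, we get a unique residue mod 520.
    Write x = 7 + 40·t and substitute into x ≡ 2 (mod 13): 40·t ≡ 2 − 7 = -5 (mod 13).
    Reduce coefficients mod 13: 1·t ≡ 8 (mod 13).
    So t ≡ 8 (mod 13).
    Then x = 7 + 40·8 = 327, valid modulo lcm(40, 13) = 520: x ≡ 327 (mod 520).
Verify: 327 mod 8 = 7 ✓, 327 mod 5 = 2 ✓, 327 mod 13 = 2 ✓.

x ≡ 327 (mod 520).


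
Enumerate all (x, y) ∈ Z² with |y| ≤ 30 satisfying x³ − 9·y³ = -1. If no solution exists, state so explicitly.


The equation is x³ - 9y³ = -1. For fixed y, x³ = 9·y³ − 1, so a solution requires the RHS to be a perfect cube.
Strategy: iterate y from -30 to 30, compute RHS = 9·y³ − 1, and check whether it is a (positive or negative) perfect cube.
Check small values of y:
  y = 0: RHS = -1 = (-1)³ ⇒ x = -1 works.
  y = 1: RHS = 8 = (2)³ ⇒ x = 2 works.
  y = -1: RHS = -10 is not a perfect cube.
  y = 2: RHS = 71 is not a perfect cube.
  y = -2: RHS = -73 is not a perfect cube.
  y = 3: RHS = 242 is not a perfect cube.
  y = -3: RHS = -244 is not a perfect cube.
Continuing the search up to |y| = 30 finds no further solutions beyond those listed.
Collected solutions: (-1, 0), (2, 1).

Solutions (with |y| ≤ 30): (-1, 0), (2, 1).


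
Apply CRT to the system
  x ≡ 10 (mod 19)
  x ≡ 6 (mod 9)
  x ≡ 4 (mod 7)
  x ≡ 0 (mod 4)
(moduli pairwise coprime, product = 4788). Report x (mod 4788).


Product of moduli M = 19 · 9 · 7 · 4 = 4788.
Merge one congruence at a time:
  Start: x ≡ 10 (mod 19).
  Combine with x ≡ 6 (mod 9); new modulus lcm = 171.
    Write x = 10 + 19·t and substitute into x ≡ 6 (mod 9): 19·t ≡ 6 − 10 = -4 (mod 9).
    Reduce coefficients mod 9: 1·t ≡ 5 (mod 9).
    So t ≡ 5 (mod 9).
    Then x = 10 + 19·5 = 105, valid modulo lcm(19, 9) = 171: x ≡ 105 (mod 171).
  Combine with x ≡ 4 (mod 7); new modulus lcm = 1197.
    Write x = 105 + 171·t and substitute into x ≡ 4 (mod 7): 171·t ≡ 4 − 105 = -101 (mod 7).
    Reduce coefficients mod 7: 3·t ≡ 4 (mod 7).
    The inverse of 3 mod 7 is 5 (since 3·5 = 15 = 2·7 + 1), so t ≡ 5·4 = 20 ≡ 6 (mod 7).
    Then x = 105 + 171·6 = 1131, valid modulo lcm(171, 7) = 1197: x ≡ 1131 (mod 1197).
  Combine with x ≡ 0 (mod 4); new modulus lcm = 4788.
    Write x = 1131 + 1197·t and substitute into x ≡ 0 (mod 4): 1197·t ≡ 0 − 1131 = -1131 (mod 4).
    Reduce coefficients mod 4: 1·t ≡ 1 (mod 4).
    So t ≡ 1 (mod 4).
    Then x = 1131 + 1197·1 = 2328, valid modulo lcm(1197, 4) = 4788: x ≡ 2328 (mod 4788).
Verify against each original: 2328 mod 19 = 10, 2328 mod 9 = 6, 2328 mod 7 = 4, 2328 mod 4 = 0.

x ≡ 2328 (mod 4788).


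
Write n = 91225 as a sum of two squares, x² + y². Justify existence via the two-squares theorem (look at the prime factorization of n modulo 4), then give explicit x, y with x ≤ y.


Step 1: Factor n = 91225 = 5^2 · 41 · 89.
Step 2: Check the mod-4 condition on each prime factor: 5 ≡ 1 (mod 4), exponent 2; 41 ≡ 1 (mod 4), exponent 1; 89 ≡ 1 (mod 4), exponent 1.
All primes ≡ 3 (mod 4) appear to even exponent (or don't appear), so by the two-squares theorem n IS expressible as a sum of two squares.
Step 3: Build a representation. Group n = k² · m with k = 5 and m = 41 · 89 = 3649 (a product of primes ≡ 1 (mod 4)); a representation of m scales to one of n via (k·x)² + (k·y)² = k²(x² + y²). Each prime p ≡ 1 (mod 4) is itself a sum of two squares; find a² by testing p − a² for a perfect square:
  41: 41 − 1² = 40, 41 − 2² = 37, 41 − 3² = 32, 41 − 4² = 25 = 5² ⇒ 41 = 4² + 5².
  89: 89 − 1² = 88, 89 − 2² = 85, 89 − 3² = 80, 89 − 4² = 73, 89 − 5² = 64 = 8² ⇒ 89 = 5² + 8².
  Combine using the Brahmagupta–Fibonacci identity (a² + b²)(c² + d²) = (ac − bd)² + (ad + bc)² = (ac + bd)² + (ad − bc)²:
  41 · 89 = 3649: from (4² + 5²)(5² + 8²), take (4·5 − 5·8, 4·8 + 5·5) = (20 − 40, 32 + 25) = (-20, 57); dropping signs (only squares matter) gives (20, 57); check 20² + 57² = 400 + 3249 = 3649 ✓.
  Scale by k = 5: (5·20, 5·57) = (100, 285).
Step 4: Order so x ≤ y and verify: 100² + 285² = 10000 + 81225 = 91225 = n. ✓

n = 91225 = 100² + 285² (one valid representation with x ≤ y).


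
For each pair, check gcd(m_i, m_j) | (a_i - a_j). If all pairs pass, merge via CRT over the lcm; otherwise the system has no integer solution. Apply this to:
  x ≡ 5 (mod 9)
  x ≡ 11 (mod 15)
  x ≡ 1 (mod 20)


Moduli 9, 15, 20 are not pairwise coprime, so CRT works modulo lcm(m_i) when all pairwise compatibility conditions hold.
Pairwise compatibility: gcd(m_i, m_j) must divide a_i - a_j for every pair.
Merge one congruence at a time:
  Start: x ≡ 5 (mod 9).
  Combine with x ≡ 11 (mod 15): gcd(9, 15) = 3; 11 - 5 = 6, which IS divisible by 3, so compatible.
    Write x = 5 + 9·t and substitute into x ≡ 11 (mod 15): 9·t ≡ 11 − 5 = 6 (mod 15).
    Divide the congruence (and modulus) by g = 3: 3·t ≡ 2 (mod 5).
    The inverse of 3 mod 5 is 2 (since 3·2 = 6 = 1·5 + 1), so t ≡ 2·2 = 4 ≡ 4 (mod 5).
    Then x = 5 + 9·4 = 41, valid modulo lcm(9, 15) = 45: x ≡ 41 (mod 45).
  Combine with x ≡ 1 (mod 20): gcd(45, 20) = 5; 1 - 41 = -40, which IS divisible by 5, so compatible.
    Write x = 41 + 45·t and substitute into x ≡ 1 (mod 20): 45·t ≡ 1 − 41 = -40 (mod 20).
    Divide the congruence (and modulus) by g = 5: 9·t ≡ -8 (mod 4).
    Reduce coefficients mod 4: 1·t ≡ 0 (mod 4).
    So t ≡ 0 (mod 4).
    Then x = 41 + 45·0 = 41, valid modulo lcm(45, 20) = 180: x ≡ 41 (mod 180).
Verify: 41 mod 9 = 5, 41 mod 15 = 11, 41 mod 20 = 1.

x ≡ 41 (mod 180).


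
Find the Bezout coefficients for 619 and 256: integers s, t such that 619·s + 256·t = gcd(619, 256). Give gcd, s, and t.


Euclidean algorithm on (619, 256) — divide until remainder is 0:
  619 = 2 · 256 + 107
  256 = 2 · 107 + 42
  107 = 2 · 42 + 23
  42 = 1 · 23 + 19
  23 = 1 · 19 + 4
  19 = 4 · 4 + 3
  4 = 1 · 3 + 1
  3 = 3 · 1 + 0
gcd(619, 256) = 1.
Track Bezout coefficients alongside the remainders: start with r₀ = 619 = a·1 + b·0 (s = 1, t = 0) and r₁ = 256 = a·0 + b·1 (s = 0, t = 1); each new remainder r_{k+1} = r_{k-1} − q_k·r_k inherits s_{k+1} = s_{k-1} − q_k·s_k, t_{k+1} = t_{k-1} − q_k·t_k, so r_k = a·s_k + b·t_k at every step:
  q = 2: r = 107, s = 1 − 2·0 = 1, t = 0 − 2·1 = -2  (check: 619·1 + 256·(-2) = 107)
  q = 2: r = 42, s = 0 − 2·1 = -2, t = 1 − 2·(-2) = 5  (check: 619·(-2) + 256·5 = 42)
  q = 2: r = 23, s = 1 − 2·(-2) = 5, t = -2 − 2·5 = -12  (check: 619·5 + 256·(-12) = 23)
  q = 1: r = 19, s = -2 − 1·5 = -7, t = 5 − 1·(-12) = 17  (check: 619·(-7) + 256·17 = 19)
  q = 1: r = 4, s = 5 − 1·(-7) = 12, t = -12 − 1·17 = -29  (check: 619·12 + 256·(-29) = 4)
  q = 4: r = 3, s = -7 − 4·12 = -55, t = 17 − 4·(-29) = 133  (check: 619·(-55) + 256·133 = 3)
  q = 1: r = 1, s = 12 − 1·(-55) = 67, t = -29 − 1·133 = -162  (check: 619·67 + 256·(-162) = 1)
The row with r = 1 (the gcd) gives the Bezout coefficients s = 67, t = -162.
Result: 619 · (67) + 256 · (-162) = 1.

gcd(619, 256) = 1; s = 67, t = -162 (check: 619·67 + 256·(-162) = 1).


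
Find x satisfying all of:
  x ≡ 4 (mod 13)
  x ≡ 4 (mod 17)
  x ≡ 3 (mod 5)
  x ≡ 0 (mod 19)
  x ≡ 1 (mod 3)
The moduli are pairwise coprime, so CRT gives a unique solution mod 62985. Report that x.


Product of moduli M = 13 · 17 · 5 · 19 · 3 = 62985.
Merge one congruence at a time:
  Start: x ≡ 4 (mod 13).
  Combine with x ≡ 4 (mod 17); new modulus lcm = 221.
    Write x = 4 + 13·t and substitute into x ≡ 4 (mod 17): 13·t ≡ 4 − 4 = 0 (mod 17).
    The inverse of 13 mod 17 is 4 (since 13·4 = 52 = 3·17 + 1), so t ≡ 4·0 = 0 ≡ 0 (mod 17).
    Then x = 4 + 13·0 = 4, valid modulo lcm(13, 17) = 221: x ≡ 4 (mod 221).
  Combine with x ≡ 3 (mod 5); new modulus lcm = 1105.
    Write x = 4 + 221·t and substitute into x ≡ 3 (mod 5): 221·t ≡ 3 − 4 = -1 (mod 5).
    Reduce coefficients mod 5: 1·t ≡ 4 (mod 5).
    So t ≡ 4 (mod 5).
    Then x = 4 + 221·4 = 888, valid modulo lcm(221, 5) = 1105: x ≡ 888 (mod 1105).
  Combine with x ≡ 0 (mod 19); new modulus lcm = 20995.
    Write x = 888 + 1105·t and substitute into x ≡ 0 (mod 19): 1105·t ≡ 0 − 888 = -888 (mod 19).
    Reduce coefficients mod 19: 3·t ≡ 5 (mod 19).
    The inverse of 3 mod 19 is 13 (since 3·13 = 39 = 2·19 + 1), so t ≡ 13·5 = 65 ≡ 8 (mod 19).
    Then x = 888 + 1105·8 = 9728, valid modulo lcm(1105, 19) = 20995: x ≡ 9728 (mod 20995).
  Combine with x ≡ 1 (mod 3); new modulus lcm = 62985.
    Write x = 9728 + 20995·t and substitute into x ≡ 1 (mod 3): 20995·t ≡ 1 − 9728 = -9727 (mod 3).
    Reduce coefficients mod 3: 1·t ≡ 2 (mod 3).
    So t ≡ 2 (mod 3).
    Then x = 9728 + 20995·2 = 51718, valid modulo lcm(20995, 3) = 62985: x ≡ 51718 (mod 62985).
Verify against each original: 51718 mod 13 = 4, 51718 mod 17 = 4, 51718 mod 5 = 3, 51718 mod 19 = 0, 51718 mod 3 = 1.

x ≡ 51718 (mod 62985).


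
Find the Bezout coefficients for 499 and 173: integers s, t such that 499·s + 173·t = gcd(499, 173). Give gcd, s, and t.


Euclidean algorithm on (499, 173) — divide until remainder is 0:
  499 = 2 · 173 + 153
  173 = 1 · 153 + 20
  153 = 7 · 20 + 13
  20 = 1 · 13 + 7
  13 = 1 · 7 + 6
  7 = 1 · 6 + 1
  6 = 6 · 1 + 0
gcd(499, 173) = 1.
Track Bezout coefficients alongside the remainders: start with r₀ = 499 = a·1 + b·0 (s = 1, t = 0) and r₁ = 173 = a·0 + b·1 (s = 0, t = 1); each new remainder r_{k+1} = r_{k-1} − q_k·r_k inherits s_{k+1} = s_{k-1} − q_k·s_k, t_{k+1} = t_{k-1} − q_k·t_k, so r_k = a·s_k + b·t_k at every step:
  q = 2: r = 153, s = 1 − 2·0 = 1, t = 0 − 2·1 = -2  (check: 499·1 + 173·(-2) = 153)
  q = 1: r = 20, s = 0 − 1·1 = -1, t = 1 − 1·(-2) = 3  (check: 499·(-1) + 173·3 = 20)
  q = 7: r = 13, s = 1 − 7·(-1) = 8, t = -2 − 7·3 = -23  (check: 499·8 + 173·(-23) = 13)
  q = 1: r = 7, s = -1 − 1·8 = -9, t = 3 − 1·(-23) = 26  (check: 499·(-9) + 173·26 = 7)
  q = 1: r = 6, s = 8 − 1·(-9) = 17, t = -23 − 1·26 = -49  (check: 499·17 + 173·(-49) = 6)
  q = 1: r = 1, s = -9 − 1·17 = -26, t = 26 − 1·(-49) = 75  (check: 499·(-26) + 173·75 = 1)
The row with r = 1 (the gcd) gives the Bezout coefficients s = -26, t = 75.
Result: 499 · (-26) + 173 · (75) = 1.

gcd(499, 173) = 1; s = -26, t = 75 (check: 499·(-26) + 173·75 = 1).


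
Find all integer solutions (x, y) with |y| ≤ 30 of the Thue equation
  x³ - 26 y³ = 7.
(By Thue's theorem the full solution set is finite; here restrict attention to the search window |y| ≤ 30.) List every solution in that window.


The equation is x³ - 26y³ = 7. For fixed y, x³ = 26·y³ + 7, so a solution requires the RHS to be a perfect cube.
Strategy: iterate y from -30 to 30, compute RHS = 26·y³ + 7, and check whether it is a (positive or negative) perfect cube.
Check small values of y:
  y = 0: RHS = 7 is not a perfect cube.
  y = 1: RHS = 33 is not a perfect cube.
  y = -1: RHS = -19 is not a perfect cube.
  y = 2: RHS = 215 is not a perfect cube.
  y = -2: RHS = -201 is not a perfect cube.
  y = 3: RHS = 709 is not a perfect cube.
  y = -3: RHS = -695 is not a perfect cube.
Continuing the search up to |y| = 30 finds no solutions either.
No (x, y) in the scanned range satisfies the equation.

No integer solutions with |y| ≤ 30.


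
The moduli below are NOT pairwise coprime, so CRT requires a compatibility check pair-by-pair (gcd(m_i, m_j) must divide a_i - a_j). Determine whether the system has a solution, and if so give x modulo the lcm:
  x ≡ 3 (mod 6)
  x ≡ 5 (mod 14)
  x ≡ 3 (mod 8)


Moduli 6, 14, 8 are not pairwise coprime, so CRT works modulo lcm(m_i) when all pairwise compatibility conditions hold.
Pairwise compatibility: gcd(m_i, m_j) must divide a_i - a_j for every pair.
Merge one congruence at a time:
  Start: x ≡ 3 (mod 6).
  Combine with x ≡ 5 (mod 14): gcd(6, 14) = 2; 5 - 3 = 2, which IS divisible by 2, so compatible.
    Write x = 3 + 6·t and substitute into x ≡ 5 (mod 14): 6·t ≡ 5 − 3 = 2 (mod 14).
    Divide the congruence (and modulus) by g = 2: 3·t ≡ 1 (mod 7).
    The inverse of 3 mod 7 is 5 (since 3·5 = 15 = 2·7 + 1), so t ≡ 5·1 = 5 ≡ 5 (mod 7).
    Then x = 3 + 6·5 = 33, valid modulo lcm(6, 14) = 42: x ≡ 33 (mod 42).
  Combine with x ≡ 3 (mod 8): gcd(42, 8) = 2; 3 - 33 = -30, which IS divisible by 2, so compatible.
    Write x = 33 + 42·t and substitute into x ≡ 3 (mod 8): 42·t ≡ 3 − 33 = -30 (mod 8).
    Divide the congruence (and modulus) by g = 2: 21·t ≡ -15 (mod 4).
    Reduce coefficients mod 4: 1·t ≡ 1 (mod 4).
    So t ≡ 1 (mod 4).
    Then x = 33 + 42·1 = 75, valid modulo lcm(42, 8) = 168: x ≡ 75 (mod 168).
Verify: 75 mod 6 = 3, 75 mod 14 = 5, 75 mod 8 = 3.

x ≡ 75 (mod 168).


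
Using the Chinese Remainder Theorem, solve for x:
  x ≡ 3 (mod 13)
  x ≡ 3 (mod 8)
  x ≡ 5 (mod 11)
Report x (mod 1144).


Moduli 13, 8, 11 are pairwise coprime; by CRT there is a unique solution modulo M = 13 · 8 · 11 = 1144.
Solve pairwise, accumulating the modulus:
  Start with x ≡ 3 (mod 13).
  Combine with x ≡ 3 (mod 8): since gcd(13, 8) = 1, we get a unique residue mod 104.
    Write x = 3 + 13·t and substitute into x ≡ 3 (mod 8): 13·t ≡ 3 − 3 = 0 (mod 8).
    Reduce coefficients mod 8: 5·t ≡ 0 (mod 8).
    The inverse of 5 mod 8 is 5 (since 5·5 = 25 = 3·8 + 1), so t ≡ 5·0 = 0 ≡ 0 (mod 8).
    Then x = 3 + 13·0 = 3, valid modulo lcm(13, 8) = 104: x ≡ 3 (mod 104).
  Combine with x ≡ 5 (mod 11): since gcd(104, 11) = 1, we get a unique residue mod 1144.
    Write x = 3 + 104·t and substitute into x ≡ 5 (mod 11): 104·t ≡ 5 − 3 = 2 (mod 11).
    Reduce coefficients mod 11: 5·t ≡ 2 (mod 11).
    The inverse of 5 mod 11 is 9 (since 5·9 = 45 = 4·11 + 1), so t ≡ 9·2 = 18 ≡ 7 (mod 11).
    Then x = 3 + 104·7 = 731, valid modulo lcm(104, 11) = 1144: x ≡ 731 (mod 1144).
Verify: 731 mod 13 = 3 ✓, 731 mod 8 = 3 ✓, 731 mod 11 = 5 ✓.

x ≡ 731 (mod 1144).


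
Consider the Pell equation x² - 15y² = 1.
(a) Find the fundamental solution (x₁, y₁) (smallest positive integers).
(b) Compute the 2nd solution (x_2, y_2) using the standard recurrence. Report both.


Step 1: Find the fundamental solution (x₁, y₁) of x² - 15y² = 1.
  Expand √15 as a continued fraction. a₀ = ⌊√15⌋ = 3; iterate m_{k+1} = d_k·a_k − m_k, d_{k+1} = (15 − m_{k+1}²)/d_k, a_{k+1} = ⌊(a₀ + m_{k+1})/d_{k+1}⌋ (starting m₀ = 0, d₀ = 1), with convergents p_k = a_k·p_{k-1} + p_{k-2}, q_k = a_k·q_{k-1} + q_{k-2} (p₋₁ = 1, q₋₁ = 0):
  k = 0: a₀ = 3; p₀/q₀ = 3/1; p₀² − 15·q₀² = 9 − 15 = -6.
  k = 1: m = 3, d = 6, a = ⌊(3 + 3)/6⌋ = 1; p/q = (1·3 + 1)/(1·1 + 0) = 4/1; p² − 15·q² = 16 − 15 = 1.
  The first convergent with p² − 15·q² = 1 gives the fundamental solution (x₁, y₁) = (4, 1).
Step 2: Apply the recurrence (x_{n+1}, y_{n+1}) = (x₁x_n + 15y₁y_n, x₁y_n + y₁x_n) repeatedly.
  From (x_1, y_1) = (4, 1): x_2 = 4·4 + 15·1·1 = 31; y_2 = 4·1 + 1·4 = 8.
Step 3: Verify x_2² - 15·y_2² = 961 - 960 = 1 (should be 1). ✓

(x_1, y_1) = (4, 1); (x_2, y_2) = (31, 8).


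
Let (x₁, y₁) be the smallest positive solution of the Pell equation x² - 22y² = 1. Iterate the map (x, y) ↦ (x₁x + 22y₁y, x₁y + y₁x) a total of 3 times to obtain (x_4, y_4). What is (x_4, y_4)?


Step 1: Find the fundamental solution (x₁, y₁) of x² - 22y² = 1.
  Expand √22 as a continued fraction. a₀ = ⌊√22⌋ = 4; iterate m_{k+1} = d_k·a_k − m_k, d_{k+1} = (22 − m_{k+1}²)/d_k, a_{k+1} = ⌊(a₀ + m_{k+1})/d_{k+1}⌋ (starting m₀ = 0, d₀ = 1), with convergents p_k = a_k·p_{k-1} + p_{k-2}, q_k = a_k·q_{k-1} + q_{k-2} (p₋₁ = 1, q₋₁ = 0):
  k = 0: a₀ = 4; p₀/q₀ = 4/1; p₀² − 22·q₀² = 16 − 22 = -6.
  k = 1: m = 4, d = 6, a = ⌊(4 + 4)/6⌋ = 1; p/q = (1·4 + 1)/(1·1 + 0) = 5/1; p² − 22·q² = 25 − 22 = 3.
  k = 2: m = 2, d = 3, a = ⌊(4 + 2)/3⌋ = 2; p/q = (2·5 + 4)/(2·1 + 1) = 14/3; p² − 22·q² = 196 − 198 = -2.
  k = 3: m = 4, d = 2, a = ⌊(4 + 4)/2⌋ = 4; p/q = (4·14 + 5)/(4·3 + 1) = 61/13; p² − 22·q² = 3721 − 3718 = 3.
  k = 4: m = 4, d = 3, a = ⌊(4 + 4)/3⌋ = 2; p/q = (2·61 + 14)/(2·13 + 3) = 136/29; p² − 22·q² = 18496 − 18502 = -6.
  k = 5: m = 2, d = 6, a = ⌊(4 + 2)/6⌋ = 1; p/q = (1·136 + 61)/(1·29 + 13) = 197/42; p² − 22·q² = 38809 − 38808 = 1.
  The first convergent with p² − 22·q² = 1 gives the fundamental solution (x₁, y₁) = (197, 42).
Step 2: Apply the recurrence (x_{n+1}, y_{n+1}) = (x₁x_n + 22y₁y_n, x₁y_n + y₁x_n) repeatedly.
  From (x_1, y_1) = (197, 42): x_2 = 197·197 + 22·42·42 = 77617; y_2 = 197·42 + 42·197 = 16548.
  From (x_2, y_2) = (77617, 16548): x_3 = 197·77617 + 22·42·16548 = 30580901; y_3 = 197·16548 + 42·77617 = 6519870.
  From (x_3, y_3) = (30580901, 6519870): x_4 = 197·30580901 + 22·42·6519870 = 12048797377; y_4 = 197·6519870 + 42·30580901 = 2568812232.
Step 3: Verify x_4² - 22·y_4² = 145173518232002080129 - 145173518232002080128 = 1 (should be 1). ✓

(x_1, y_1) = (197, 42); (x_4, y_4) = (12048797377, 2568812232).


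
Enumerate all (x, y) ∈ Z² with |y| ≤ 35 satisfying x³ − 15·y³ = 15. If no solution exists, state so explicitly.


The equation is x³ - 15y³ = 15. For fixed y, x³ = 15·y³ + 15, so a solution requires the RHS to be a perfect cube.
Strategy: iterate y from -35 to 35, compute RHS = 15·y³ + 15, and check whether it is a (positive or negative) perfect cube.
Check small values of y:
  y = 0: RHS = 15 is not a perfect cube.
  y = 1: RHS = 30 is not a perfect cube.
  y = -1: RHS = 0 = (0)³ ⇒ x = 0 works.
  y = 2: RHS = 135 is not a perfect cube.
  y = -2: RHS = -105 is not a perfect cube.
  y = 3: RHS = 420 is not a perfect cube.
  y = -3: RHS = -390 is not a perfect cube.
Continuing the search up to |y| = 35 finds no further solutions beyond those listed.
Collected solutions: (0, -1).

Solutions (with |y| ≤ 35): (0, -1).


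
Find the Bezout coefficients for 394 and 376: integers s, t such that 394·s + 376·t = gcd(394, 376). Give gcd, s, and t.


Euclidean algorithm on (394, 376) — divide until remainder is 0:
  394 = 1 · 376 + 18
  376 = 20 · 18 + 16
  18 = 1 · 16 + 2
  16 = 8 · 2 + 0
gcd(394, 376) = 2.
Track Bezout coefficients alongside the remainders: start with r₀ = 394 = a·1 + b·0 (s = 1, t = 0) and r₁ = 376 = a·0 + b·1 (s = 0, t = 1); each new remainder r_{k+1} = r_{k-1} − q_k·r_k inherits s_{k+1} = s_{k-1} − q_k·s_k, t_{k+1} = t_{k-1} − q_k·t_k, so r_k = a·s_k + b·t_k at every step:
  q = 1: r = 18, s = 1 − 1·0 = 1, t = 0 − 1·1 = -1  (check: 394·1 + 376·(-1) = 18)
  q = 20: r = 16, s = 0 − 20·1 = -20, t = 1 − 20·(-1) = 21  (check: 394·(-20) + 376·21 = 16)
  q = 1: r = 2, s = 1 − 1·(-20) = 21, t = -1 − 1·21 = -22  (check: 394·21 + 376·(-22) = 2)
The row with r = 2 (the gcd) gives the Bezout coefficients s = 21, t = -22.
Result: 394 · (21) + 376 · (-22) = 2.

gcd(394, 376) = 2; s = 21, t = -22 (check: 394·21 + 376·(-22) = 2).


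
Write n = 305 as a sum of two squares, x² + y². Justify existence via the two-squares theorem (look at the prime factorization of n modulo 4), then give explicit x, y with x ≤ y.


Step 1: Factor n = 305 = 5 · 61.
Step 2: Check the mod-4 condition on each prime factor: 5 ≡ 1 (mod 4), exponent 1; 61 ≡ 1 (mod 4), exponent 1.
All primes ≡ 3 (mod 4) appear to even exponent (or don't appear), so by the two-squares theorem n IS expressible as a sum of two squares.
Step 3: Build a representation. Here n = 5 · 61 is a product of primes ≡ 1 (mod 4). Each prime p ≡ 1 (mod 4) is itself a sum of two squares; find a² by testing p − a² for a perfect square:
  5: 5 − 1² = 4 = 2² ⇒ 5 = 1² + 2².
  61: 61 − 1² = 60, 61 − 2² = 57, 61 − 3² = 52, 61 − 4² = 45, 61 − 5² = 36 = 6² ⇒ 61 = 5² + 6².
  Combine using the Brahmagupta–Fibonacci identity (a² + b²)(c² + d²) = (ac − bd)² + (ad + bc)² = (ac + bd)² + (ad − bc)²:
  5 · 61 = 305: from (1² + 2²)(5² + 6²), take (1·5 − 2·6, 1·6 + 2·5) = (5 − 12, 6 + 10) = (-7, 16); dropping signs (only squares matter) gives (7, 16); check 7² + 16² = 49 + 256 = 305 ✓.
Step 4: Order so x ≤ y and verify: 7² + 16² = 49 + 256 = 305 = n. ✓

n = 305 = 7² + 16² (one valid representation with x ≤ y).


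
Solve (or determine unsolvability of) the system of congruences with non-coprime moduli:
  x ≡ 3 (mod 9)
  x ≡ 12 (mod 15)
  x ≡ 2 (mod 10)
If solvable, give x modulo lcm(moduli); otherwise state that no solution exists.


Moduli 9, 15, 10 are not pairwise coprime, so CRT works modulo lcm(m_i) when all pairwise compatibility conditions hold.
Pairwise compatibility: gcd(m_i, m_j) must divide a_i - a_j for every pair.
Merge one congruence at a time:
  Start: x ≡ 3 (mod 9).
  Combine with x ≡ 12 (mod 15): gcd(9, 15) = 3; 12 - 3 = 9, which IS divisible by 3, so compatible.
    Write x = 3 + 9·t and substitute into x ≡ 12 (mod 15): 9·t ≡ 12 − 3 = 9 (mod 15).
    Divide the congruence (and modulus) by g = 3: 3·t ≡ 3 (mod 5).
    The inverse of 3 mod 5 is 2 (since 3·2 = 6 = 1·5 + 1), so t ≡ 2·3 = 6 ≡ 1 (mod 5).
    Then x = 3 + 9·1 = 12, valid modulo lcm(9, 15) = 45: x ≡ 12 (mod 45).
  Combine with x ≡ 2 (mod 10): gcd(45, 10) = 5; 2 - 12 = -10, which IS divisible by 5, so compatible.
    Write x = 12 + 45·t and substitute into x ≡ 2 (mod 10): 45·t ≡ 2 − 12 = -10 (mod 10).
    Divide the congruence (and modulus) by g = 5: 9·t ≡ -2 (mod 2).
    Reduce coefficients mod 2: 1·t ≡ 0 (mod 2).
    So t ≡ 0 (mod 2).
    Then x = 12 + 45·0 = 12, valid modulo lcm(45, 10) = 90: x ≡ 12 (mod 90).
Verify: 12 mod 9 = 3, 12 mod 15 = 12, 12 mod 10 = 2.

x ≡ 12 (mod 90).


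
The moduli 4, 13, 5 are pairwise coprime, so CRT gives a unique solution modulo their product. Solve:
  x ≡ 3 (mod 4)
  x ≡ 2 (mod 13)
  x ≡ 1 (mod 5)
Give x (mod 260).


Moduli 4, 13, 5 are pairwise coprime; by CRT there is a unique solution modulo M = 4 · 13 · 5 = 260.
Solve pairwise, accumulating the modulus:
  Start with x ≡ 3 (mod 4).
  Combine with x ≡ 2 (mod 13): since gcd(4, 13) = 1, we get a unique residue mod 52.
    Write x = 3 + 4·t and substitute into x ≡ 2 (mod 13): 4·t ≡ 2 − 3 = -1 (mod 13).
    Reduce coefficients mod 13: 4·t ≡ 12 (mod 13).
    The inverse of 4 mod 13 is 10 (since 4·10 = 40 = 3·13 + 1), so t ≡ 10·12 = 120 ≡ 3 (mod 13).
    Then x = 3 + 4·3 = 15, valid modulo lcm(4, 13) = 52: x ≡ 15 (mod 52).
  Combine with x ≡ 1 (mod 5): since gcd(52, 5) = 1, we get a unique residue mod 260.
    Write x = 15 + 52·t and substitute into x ≡ 1 (mod 5): 52·t ≡ 1 − 15 = -14 (mod 5).
    Reduce coefficients mod 5: 2·t ≡ 1 (mod 5).
    The inverse of 2 mod 5 is 3 (since 2·3 = 6 = 1·5 + 1), so t ≡ 3·1 = 3 ≡ 3 (mod 5).
    Then x = 15 + 52·3 = 171, valid modulo lcm(52, 5) = 260: x ≡ 171 (mod 260).
Verify: 171 mod 4 = 3 ✓, 171 mod 13 = 2 ✓, 171 mod 5 = 1 ✓.

x ≡ 171 (mod 260).


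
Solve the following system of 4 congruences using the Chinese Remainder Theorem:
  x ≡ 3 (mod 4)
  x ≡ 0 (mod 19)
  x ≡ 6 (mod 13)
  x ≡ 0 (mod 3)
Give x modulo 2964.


Product of moduli M = 4 · 19 · 13 · 3 = 2964.
Merge one congruence at a time:
  Start: x ≡ 3 (mod 4).
  Combine with x ≡ 0 (mod 19); new modulus lcm = 76.
    Write x = 3 + 4·t and substitute into x ≡ 0 (mod 19): 4·t ≡ 0 − 3 = -3 (mod 19).
    Reduce coefficients mod 19: 4·t ≡ 16 (mod 19).
    The inverse of 4 mod 19 is 5 (since 4·5 = 20 = 1·19 + 1), so t ≡ 5·16 = 80 ≡ 4 (mod 19).
    Then x = 3 + 4·4 = 19, valid modulo lcm(4, 19) = 76: x ≡ 19 (mod 76).
  Combine with x ≡ 6 (mod 13); new modulus lcm = 988.
    Write x = 19 + 76·t and substitute into x ≡ 6 (mod 13): 76·t ≡ 6 − 19 = -13 (mod 13).
    Reduce coefficients mod 13: 11·t ≡ 0 (mod 13).
    The inverse of 11 mod 13 is 6 (since 11·6 = 66 = 5·13 + 1), so t ≡ 6·0 = 0 ≡ 0 (mod 13).
    Then x = 19 + 76·0 = 19, valid modulo lcm(76, 13) = 988: x ≡ 19 (mod 988).
  Combine with x ≡ 0 (mod 3); new modulus lcm = 2964.
    Write x = 19 + 988·t and substitute into x ≡ 0 (mod 3): 988·t ≡ 0 − 19 = -19 (mod 3).
    Reduce coefficients mod 3: 1·t ≡ 2 (mod 3).
    So t ≡ 2 (mod 3).
    Then x = 19 + 988·2 = 1995, valid modulo lcm(988, 3) = 2964: x ≡ 1995 (mod 2964).
Verify against each original: 1995 mod 4 = 3, 1995 mod 19 = 0, 1995 mod 13 = 6, 1995 mod 3 = 0.

x ≡ 1995 (mod 2964).


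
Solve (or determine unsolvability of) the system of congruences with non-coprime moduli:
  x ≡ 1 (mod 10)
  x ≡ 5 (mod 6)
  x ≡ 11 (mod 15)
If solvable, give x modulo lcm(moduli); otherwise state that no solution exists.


Moduli 10, 6, 15 are not pairwise coprime, so CRT works modulo lcm(m_i) when all pairwise compatibility conditions hold.
Pairwise compatibility: gcd(m_i, m_j) must divide a_i - a_j for every pair.
Merge one congruence at a time:
  Start: x ≡ 1 (mod 10).
  Combine with x ≡ 5 (mod 6): gcd(10, 6) = 2; 5 - 1 = 4, which IS divisible by 2, so compatible.
    Write x = 1 + 10·t and substitute into x ≡ 5 (mod 6): 10·t ≡ 5 − 1 = 4 (mod 6).
    Divide the congruence (and modulus) by g = 2: 5·t ≡ 2 (mod 3).
    Reduce coefficients mod 3: 2·t ≡ 2 (mod 3).
    The inverse of 2 mod 3 is 2 (since 2·2 = 4 = 1·3 + 1), so t ≡ 2·2 = 4 ≡ 1 (mod 3).
    Then x = 1 + 10·1 = 11, valid modulo lcm(10, 6) = 30: x ≡ 11 (mod 30).
  Combine with x ≡ 11 (mod 15): gcd(30, 15) = 15; 11 - 11 = 0, which IS divisible by 15, so compatible.
    Write x = 11 + 30·t and substitute into x ≡ 11 (mod 15): 30·t ≡ 11 − 11 = 0 (mod 15).
    Divide the congruence (and modulus) by g = 15: 2·t ≡ 0 (mod 1).
    Modulo 1 every t works; take t = 0.
    Then x = 11 + 30·0 = 11, valid modulo lcm(30, 15) = 30: x ≡ 11 (mod 30).
Verify: 11 mod 10 = 1, 11 mod 6 = 5, 11 mod 15 = 11.

x ≡ 11 (mod 30).


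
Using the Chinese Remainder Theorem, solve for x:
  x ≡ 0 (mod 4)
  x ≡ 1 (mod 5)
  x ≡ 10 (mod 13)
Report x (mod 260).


Moduli 4, 5, 13 are pairwise coprime; by CRT there is a unique solution modulo M = 4 · 5 · 13 = 260.
Solve pairwise, accumulating the modulus:
  Start with x ≡ 0 (mod 4).
  Combine with x ≡ 1 (mod 5): since gcd(4, 5) = 1, we get a unique residue mod 20.
    Write x = 0 + 4·t and substitute into x ≡ 1 (mod 5): 4·t ≡ 1 − 0 = 1 (mod 5).
    The inverse of 4 mod 5 is 4 (since 4·4 = 16 = 3·5 + 1), so t ≡ 4·1 = 4 ≡ 4 (mod 5).
    Then x = 0 + 4·4 = 16, valid modulo lcm(4, 5) = 20: x ≡ 16 (mod 20).
  Combine with x ≡ 10 (mod 13): since gcd(20, 13) = 1, we get a unique residue mod 260.
    Write x = 16 + 20·t and substitute into x ≡ 10 (mod 13): 20·t ≡ 10 − 16 = -6 (mod 13).
    Reduce coefficients mod 13: 7·t ≡ 7 (mod 13).
    The inverse of 7 mod 13 is 2 (since 7·2 = 14 = 1·13 + 1), so t ≡ 2·7 = 14 ≡ 1 (mod 13).
    Then x = 16 + 20·1 = 36, valid modulo lcm(20, 13) = 260: x ≡ 36 (mod 260).
Verify: 36 mod 4 = 0 ✓, 36 mod 5 = 1 ✓, 36 mod 13 = 10 ✓.

x ≡ 36 (mod 260).


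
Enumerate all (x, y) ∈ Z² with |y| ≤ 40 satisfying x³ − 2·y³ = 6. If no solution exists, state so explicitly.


The equation is x³ - 2y³ = 6. For fixed y, x³ = 2·y³ + 6, so a solution requires the RHS to be a perfect cube.
Strategy: iterate y from -40 to 40, compute RHS = 2·y³ + 6, and check whether it is a (positive or negative) perfect cube.
Check small values of y:
  y = 0: RHS = 6 is not a perfect cube.
  y = 1: RHS = 8 = (2)³ ⇒ x = 2 works.
  y = -1: RHS = 4 is not a perfect cube.
  y = 2: RHS = 22 is not a perfect cube.
  y = -2: RHS = -10 is not a perfect cube.
  y = 3: RHS = 60 is not a perfect cube.
  y = -3: RHS = -48 is not a perfect cube.
Continuing the search up to |y| = 40 finds no further solutions beyond those listed.
Collected solutions: (2, 1).

Solutions (with |y| ≤ 40): (2, 1).


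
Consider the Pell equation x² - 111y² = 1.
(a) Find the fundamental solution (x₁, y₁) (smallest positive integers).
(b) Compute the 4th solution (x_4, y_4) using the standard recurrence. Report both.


Step 1: Find the fundamental solution (x₁, y₁) of x² - 111y² = 1.
  Expand √111 as a continued fraction. a₀ = ⌊√111⌋ = 10; iterate m_{k+1} = d_k·a_k − m_k, d_{k+1} = (111 − m_{k+1}²)/d_k, a_{k+1} = ⌊(a₀ + m_{k+1})/d_{k+1}⌋ (starting m₀ = 0, d₀ = 1), with convergents p_k = a_k·p_{k-1} + p_{k-2}, q_k = a_k·q_{k-1} + q_{k-2} (p₋₁ = 1, q₋₁ = 0):
  k = 0: a₀ = 10; p₀/q₀ = 10/1; p₀² − 111·q₀² = 100 − 111 = -11.
  k = 1: m = 10, d = 11, a = ⌊(10 + 10)/11⌋ = 1; p/q = (1·10 + 1)/(1·1 + 0) = 11/1; p² − 111·q² = 121 − 111 = 10.
  k = 2: m = 1, d = 10, a = ⌊(10 + 1)/10⌋ = 1; p/q = (1·11 + 10)/(1·1 + 1) = 21/2; p² − 111·q² = 441 − 444 = -3.
  k = 3: m = 9, d = 3, a = ⌊(10 + 9)/3⌋ = 6; p/q = (6·21 + 11)/(6·2 + 1) = 137/13; p² − 111·q² = 18769 − 18759 = 10.
  k = 4: m = 9, d = 10, a = ⌊(10 + 9)/10⌋ = 1; p/q = (1·137 + 21)/(1·13 + 2) = 158/15; p² − 111·q² = 24964 − 24975 = -11.
  k = 5: m = 1, d = 11, a = ⌊(10 + 1)/11⌋ = 1; p/q = (1·158 + 137)/(1·15 + 13) = 295/28; p² − 111·q² = 87025 − 87024 = 1.
  The first convergent with p² − 111·q² = 1 gives the fundamental solution (x₁, y₁) = (295, 28).
Step 2: Apply the recurrence (x_{n+1}, y_{n+1}) = (x₁x_n + 111y₁y_n, x₁y_n + y₁x_n) repeatedly.
  From (x_1, y_1) = (295, 28): x_2 = 295·295 + 111·28·28 = 174049; y_2 = 295·28 + 28·295 = 16520.
  From (x_2, y_2) = (174049, 16520): x_3 = 295·174049 + 111·28·16520 = 102688615; y_3 = 295·16520 + 28·174049 = 9746772.
  From (x_3, y_3) = (102688615, 9746772): x_4 = 295·102688615 + 111·28·9746772 = 60586108801; y_4 = 295·9746772 + 28·102688615 = 5750578960.
Step 3: Verify x_4² - 111·y_4² = 3670676579646609657601 - 3670676579646609657600 = 1 (should be 1). ✓

(x_1, y_1) = (295, 28); (x_4, y_4) = (60586108801, 5750578960).


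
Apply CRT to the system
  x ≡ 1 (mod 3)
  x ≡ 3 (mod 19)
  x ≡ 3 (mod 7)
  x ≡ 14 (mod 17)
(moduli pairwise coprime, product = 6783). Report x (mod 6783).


Product of moduli M = 3 · 19 · 7 · 17 = 6783.
Merge one congruence at a time:
  Start: x ≡ 1 (mod 3).
  Combine with x ≡ 3 (mod 19); new modulus lcm = 57.
    Write x = 1 + 3·t and substitute into x ≡ 3 (mod 19): 3·t ≡ 3 − 1 = 2 (mod 19).
    The inverse of 3 mod 19 is 13 (since 3·13 = 39 = 2·19 + 1), so t ≡ 13·2 = 26 ≡ 7 (mod 19).
    Then x = 1 + 3·7 = 22, valid modulo lcm(3, 19) = 57: x ≡ 22 (mod 57).
  Combine with x ≡ 3 (mod 7); new modulus lcm = 399.
    Write x = 22 + 57·t and substitute into x ≡ 3 (mod 7): 57·t ≡ 3 − 22 = -19 (mod 7).
    Reduce coefficients mod 7: 1·t ≡ 2 (mod 7).
    So t ≡ 2 (mod 7).
    Then x = 22 + 57·2 = 136, valid modulo lcm(57, 7) = 399: x ≡ 136 (mod 399).
  Combine with x ≡ 14 (mod 17); new modulus lcm = 6783.
    Write x = 136 + 399·t and substitute into x ≡ 14 (mod 17): 399·t ≡ 14 − 136 = -122 (mod 17).
    Reduce coefficients mod 17: 8·t ≡ 14 (mod 17).
    The inverse of 8 mod 17 is 15 (since 8·15 = 120 = 7·17 + 1), so t ≡ 15·14 = 210 ≡ 6 (mod 17).
    Then x = 136 + 399·6 = 2530, valid modulo lcm(399, 17) = 6783: x ≡ 2530 (mod 6783).
Verify against each original: 2530 mod 3 = 1, 2530 mod 19 = 3, 2530 mod 7 = 3, 2530 mod 17 = 14.

x ≡ 2530 (mod 6783).
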